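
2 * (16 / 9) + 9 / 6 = 91 / 18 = 5.06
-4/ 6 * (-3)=2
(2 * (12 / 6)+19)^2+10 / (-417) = 220583 / 417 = 528.98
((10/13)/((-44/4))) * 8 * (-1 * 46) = 3680/143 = 25.73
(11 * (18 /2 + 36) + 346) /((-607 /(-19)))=15979 /607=26.32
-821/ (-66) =821/ 66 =12.44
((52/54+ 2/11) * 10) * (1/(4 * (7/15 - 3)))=-2125/1881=-1.13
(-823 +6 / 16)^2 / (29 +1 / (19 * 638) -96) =-262499249221 / 25989536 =-10100.19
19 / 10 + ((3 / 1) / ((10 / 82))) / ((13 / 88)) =4379 / 26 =168.42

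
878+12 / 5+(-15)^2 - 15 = 5452 / 5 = 1090.40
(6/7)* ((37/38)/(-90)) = -0.01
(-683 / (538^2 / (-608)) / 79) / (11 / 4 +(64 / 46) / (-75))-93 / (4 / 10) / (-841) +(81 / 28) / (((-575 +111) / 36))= 595287098408907 / 10148173890591856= 0.06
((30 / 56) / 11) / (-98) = -15 / 30184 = -0.00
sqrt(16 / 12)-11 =-11 + 2 * sqrt(3) / 3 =-9.85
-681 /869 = -0.78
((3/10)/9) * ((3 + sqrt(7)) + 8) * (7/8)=7 * sqrt(7)/240 + 77/240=0.40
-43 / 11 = -3.91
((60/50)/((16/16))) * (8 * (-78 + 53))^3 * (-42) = 403200000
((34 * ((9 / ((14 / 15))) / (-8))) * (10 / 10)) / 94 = -2295 / 5264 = -0.44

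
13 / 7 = 1.86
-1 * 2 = -2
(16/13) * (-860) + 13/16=-219991/208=-1057.65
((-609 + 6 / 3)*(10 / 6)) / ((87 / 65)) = -197275 / 261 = -755.84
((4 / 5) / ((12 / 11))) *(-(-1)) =0.73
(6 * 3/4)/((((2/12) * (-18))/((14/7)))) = -3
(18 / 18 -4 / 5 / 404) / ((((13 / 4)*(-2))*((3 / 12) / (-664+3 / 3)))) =205632 / 505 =407.19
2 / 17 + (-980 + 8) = -16522 / 17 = -971.88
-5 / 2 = -2.50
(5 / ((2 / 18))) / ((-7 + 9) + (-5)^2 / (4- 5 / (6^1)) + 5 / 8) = 2280 / 533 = 4.28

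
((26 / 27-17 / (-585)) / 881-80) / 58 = -123690659 / 89676990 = -1.38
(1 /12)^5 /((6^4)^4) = 1 /701982420492091392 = 0.00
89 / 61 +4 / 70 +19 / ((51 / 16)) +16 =2556287 / 108885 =23.48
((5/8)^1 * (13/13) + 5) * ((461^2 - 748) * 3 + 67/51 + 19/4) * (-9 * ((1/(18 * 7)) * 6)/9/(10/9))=-1166456817/7616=-153158.72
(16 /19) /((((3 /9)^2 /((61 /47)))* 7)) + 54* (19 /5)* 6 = 38525076 /31255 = 1232.61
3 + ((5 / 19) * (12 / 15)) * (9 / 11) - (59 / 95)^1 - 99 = -100789 / 1045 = -96.45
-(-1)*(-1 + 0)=-1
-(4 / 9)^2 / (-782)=8 / 31671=0.00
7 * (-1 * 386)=-2702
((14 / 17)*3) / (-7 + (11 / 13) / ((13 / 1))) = -3549 / 9962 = -0.36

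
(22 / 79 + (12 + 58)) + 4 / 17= 94700 / 1343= 70.51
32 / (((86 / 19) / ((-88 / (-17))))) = 26752 / 731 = 36.60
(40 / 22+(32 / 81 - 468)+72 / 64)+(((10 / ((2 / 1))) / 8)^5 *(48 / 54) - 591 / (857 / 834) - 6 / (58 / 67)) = -94932879372437 / 90701918208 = -1046.65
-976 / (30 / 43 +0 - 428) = 20984 / 9187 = 2.28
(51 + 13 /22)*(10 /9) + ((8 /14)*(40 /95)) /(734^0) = 757943 /13167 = 57.56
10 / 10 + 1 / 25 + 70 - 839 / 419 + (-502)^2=2640465069 / 10475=252073.04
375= 375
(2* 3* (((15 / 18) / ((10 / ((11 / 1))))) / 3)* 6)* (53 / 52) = 583 / 52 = 11.21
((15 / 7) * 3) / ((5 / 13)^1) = 117 / 7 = 16.71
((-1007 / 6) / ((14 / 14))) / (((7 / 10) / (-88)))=443080 / 21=21099.05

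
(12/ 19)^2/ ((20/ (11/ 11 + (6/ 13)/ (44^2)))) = 113283/ 5678530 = 0.02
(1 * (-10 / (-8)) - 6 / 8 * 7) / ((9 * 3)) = -0.15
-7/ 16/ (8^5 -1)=-1/ 74896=-0.00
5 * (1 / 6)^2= 5 / 36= 0.14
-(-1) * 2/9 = 2/9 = 0.22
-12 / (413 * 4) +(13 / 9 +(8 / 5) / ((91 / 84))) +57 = 14475547 / 241605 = 59.91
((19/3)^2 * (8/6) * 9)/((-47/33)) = -15884/47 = -337.96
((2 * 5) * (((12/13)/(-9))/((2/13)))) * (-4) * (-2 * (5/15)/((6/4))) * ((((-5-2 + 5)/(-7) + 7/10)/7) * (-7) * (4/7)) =6.68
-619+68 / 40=-6173 / 10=-617.30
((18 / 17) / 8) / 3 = 3 / 68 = 0.04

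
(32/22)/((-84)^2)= 0.00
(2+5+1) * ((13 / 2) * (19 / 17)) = 988 / 17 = 58.12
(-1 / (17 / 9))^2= 81 / 289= 0.28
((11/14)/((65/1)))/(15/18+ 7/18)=0.01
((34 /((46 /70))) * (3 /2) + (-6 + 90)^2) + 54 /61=10009695 /1403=7134.49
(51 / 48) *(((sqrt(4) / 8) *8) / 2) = 17 / 16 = 1.06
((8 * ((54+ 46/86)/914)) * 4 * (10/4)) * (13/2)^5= 4353410425/78604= 55384.08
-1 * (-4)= 4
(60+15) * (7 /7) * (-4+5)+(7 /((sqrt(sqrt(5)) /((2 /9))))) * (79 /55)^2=87374 * 5^(3 /4) /136125+75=77.15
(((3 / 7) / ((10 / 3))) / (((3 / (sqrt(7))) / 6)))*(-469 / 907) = -603*sqrt(7) / 4535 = -0.35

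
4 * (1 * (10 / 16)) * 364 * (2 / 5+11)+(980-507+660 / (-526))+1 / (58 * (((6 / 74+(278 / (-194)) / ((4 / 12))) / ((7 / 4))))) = 10017776703547 / 923660208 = 10845.74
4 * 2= 8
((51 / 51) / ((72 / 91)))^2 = 8281 / 5184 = 1.60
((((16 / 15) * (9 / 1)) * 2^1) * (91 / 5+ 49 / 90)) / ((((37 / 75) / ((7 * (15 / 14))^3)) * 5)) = 2277450 / 37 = 61552.70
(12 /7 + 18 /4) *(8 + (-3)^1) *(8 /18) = 290 /21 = 13.81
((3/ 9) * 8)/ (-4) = -2/ 3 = -0.67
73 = 73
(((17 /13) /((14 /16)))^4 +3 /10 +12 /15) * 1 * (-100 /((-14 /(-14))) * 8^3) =-21377765022720 /68574961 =-311743.01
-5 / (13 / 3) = -15 / 13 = -1.15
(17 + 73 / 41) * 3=2310 / 41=56.34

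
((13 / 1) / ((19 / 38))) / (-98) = -13 / 49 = -0.27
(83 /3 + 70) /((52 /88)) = 6446 /39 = 165.28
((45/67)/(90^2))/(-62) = -1/747720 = -0.00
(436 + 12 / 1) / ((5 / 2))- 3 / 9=2683 / 15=178.87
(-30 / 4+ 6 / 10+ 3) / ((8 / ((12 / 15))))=-39 / 100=-0.39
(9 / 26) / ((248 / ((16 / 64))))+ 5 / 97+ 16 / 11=41457347 / 27520064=1.51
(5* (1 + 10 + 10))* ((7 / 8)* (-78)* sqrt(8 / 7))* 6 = -12285* sqrt(14) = -45966.26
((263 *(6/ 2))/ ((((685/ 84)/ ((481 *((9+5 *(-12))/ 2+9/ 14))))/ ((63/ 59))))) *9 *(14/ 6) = -1048364769816/ 40415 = -25939991.83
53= 53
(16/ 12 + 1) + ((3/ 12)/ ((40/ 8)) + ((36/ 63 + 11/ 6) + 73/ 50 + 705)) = 1493621/ 2100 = 711.25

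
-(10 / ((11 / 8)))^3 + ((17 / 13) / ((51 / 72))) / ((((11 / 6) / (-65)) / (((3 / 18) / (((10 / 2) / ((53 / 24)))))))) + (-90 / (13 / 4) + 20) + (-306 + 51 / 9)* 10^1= -176517437 / 51909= -3400.52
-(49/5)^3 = -117649/125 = -941.19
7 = 7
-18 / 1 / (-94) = 9 / 47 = 0.19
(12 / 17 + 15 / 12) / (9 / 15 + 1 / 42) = 13965 / 4454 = 3.14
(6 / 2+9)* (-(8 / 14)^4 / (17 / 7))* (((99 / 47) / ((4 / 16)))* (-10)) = 12165120 / 274057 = 44.39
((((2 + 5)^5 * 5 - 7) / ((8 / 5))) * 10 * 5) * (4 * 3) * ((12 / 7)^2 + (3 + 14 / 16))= 3005876625 / 14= 214705473.21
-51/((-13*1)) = 51/13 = 3.92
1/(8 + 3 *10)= 1/38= 0.03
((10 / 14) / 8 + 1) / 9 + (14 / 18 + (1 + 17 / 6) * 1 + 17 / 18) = 2861 / 504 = 5.68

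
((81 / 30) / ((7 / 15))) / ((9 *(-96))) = -3 / 448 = -0.01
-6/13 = -0.46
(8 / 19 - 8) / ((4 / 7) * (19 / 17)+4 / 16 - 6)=22848 / 15409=1.48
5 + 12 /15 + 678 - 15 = 668.80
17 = 17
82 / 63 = 1.30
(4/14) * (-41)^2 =3362/7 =480.29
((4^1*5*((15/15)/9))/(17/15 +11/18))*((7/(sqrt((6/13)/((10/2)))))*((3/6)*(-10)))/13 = -11.29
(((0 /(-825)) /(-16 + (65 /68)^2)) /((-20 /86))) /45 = 0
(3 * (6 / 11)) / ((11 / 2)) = 36 / 121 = 0.30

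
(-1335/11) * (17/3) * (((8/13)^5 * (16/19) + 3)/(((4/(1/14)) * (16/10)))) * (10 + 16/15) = -13617779853155/52147359264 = -261.14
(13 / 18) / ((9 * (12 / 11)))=143 / 1944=0.07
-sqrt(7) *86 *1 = -86 *sqrt(7) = -227.53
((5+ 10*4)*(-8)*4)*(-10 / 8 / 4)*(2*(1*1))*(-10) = -9000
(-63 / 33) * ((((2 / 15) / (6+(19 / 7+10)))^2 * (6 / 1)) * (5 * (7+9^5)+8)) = -810270272 / 4719275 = -171.69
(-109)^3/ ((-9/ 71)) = 91947059/ 9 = 10216339.89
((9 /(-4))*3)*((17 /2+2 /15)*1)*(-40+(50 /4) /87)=1077699 /464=2322.63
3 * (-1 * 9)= -27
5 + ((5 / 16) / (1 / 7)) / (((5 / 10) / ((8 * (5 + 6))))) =390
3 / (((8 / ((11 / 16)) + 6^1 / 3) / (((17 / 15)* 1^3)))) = 187 / 750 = 0.25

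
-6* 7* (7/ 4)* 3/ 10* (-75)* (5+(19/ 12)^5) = 911463455/ 36864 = 24725.03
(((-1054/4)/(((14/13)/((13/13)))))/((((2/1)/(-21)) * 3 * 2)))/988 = 527/1216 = 0.43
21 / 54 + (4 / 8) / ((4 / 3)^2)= 193 / 288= 0.67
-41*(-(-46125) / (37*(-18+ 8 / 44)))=20802375 / 7252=2868.50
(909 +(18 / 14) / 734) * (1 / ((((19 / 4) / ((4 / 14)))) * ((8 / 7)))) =4670451 / 97622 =47.84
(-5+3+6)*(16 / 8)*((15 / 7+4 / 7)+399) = 3213.71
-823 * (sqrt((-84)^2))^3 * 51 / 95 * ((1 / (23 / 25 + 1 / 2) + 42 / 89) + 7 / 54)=-341939536.77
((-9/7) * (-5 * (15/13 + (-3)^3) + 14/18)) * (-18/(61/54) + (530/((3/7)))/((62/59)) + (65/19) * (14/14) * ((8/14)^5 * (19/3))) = -240795667679719/1239499443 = -194268.48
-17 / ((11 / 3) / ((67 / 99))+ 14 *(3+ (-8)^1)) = 1139 / 4327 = 0.26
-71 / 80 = -0.89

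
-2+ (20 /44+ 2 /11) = -15 /11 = -1.36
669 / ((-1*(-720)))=223 / 240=0.93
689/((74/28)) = 9646/37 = 260.70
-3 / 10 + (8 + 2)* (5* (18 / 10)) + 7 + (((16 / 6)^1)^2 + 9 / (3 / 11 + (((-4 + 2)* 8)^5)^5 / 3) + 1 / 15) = 130363920076870883420519460937551593 / 1254974094225947107481736173321430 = 103.88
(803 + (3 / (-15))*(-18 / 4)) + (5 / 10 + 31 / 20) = 805.95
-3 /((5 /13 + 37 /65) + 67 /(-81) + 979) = -15795 /5155102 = -0.00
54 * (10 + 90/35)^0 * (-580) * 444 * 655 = -9108482400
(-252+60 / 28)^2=3059001 / 49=62428.59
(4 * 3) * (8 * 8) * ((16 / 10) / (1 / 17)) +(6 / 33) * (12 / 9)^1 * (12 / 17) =19531936 / 935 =20889.77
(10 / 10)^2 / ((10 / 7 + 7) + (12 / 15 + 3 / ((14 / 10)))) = 35 / 398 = 0.09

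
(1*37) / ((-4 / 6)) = -111 / 2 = -55.50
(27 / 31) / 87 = 9 / 899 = 0.01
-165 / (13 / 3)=-495 / 13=-38.08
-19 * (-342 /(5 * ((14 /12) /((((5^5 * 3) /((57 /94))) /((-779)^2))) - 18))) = 2290545000 /48984853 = 46.76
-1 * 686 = -686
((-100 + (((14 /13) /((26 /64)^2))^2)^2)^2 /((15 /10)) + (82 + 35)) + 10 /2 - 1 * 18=1061876911239889799808803953064648 /542800770374370512771595361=1956292.20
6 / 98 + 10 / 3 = 499 / 147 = 3.39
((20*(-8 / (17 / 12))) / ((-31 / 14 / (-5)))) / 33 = -44800 / 5797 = -7.73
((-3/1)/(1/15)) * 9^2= -3645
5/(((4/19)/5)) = 475/4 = 118.75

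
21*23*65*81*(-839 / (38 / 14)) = -14935009635 / 19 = -786053138.68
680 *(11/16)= 935/2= 467.50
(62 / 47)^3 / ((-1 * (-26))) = 119164 / 1349699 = 0.09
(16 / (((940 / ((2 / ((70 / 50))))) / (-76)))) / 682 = -304 / 112189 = -0.00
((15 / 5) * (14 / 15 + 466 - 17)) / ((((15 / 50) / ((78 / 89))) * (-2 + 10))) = 87737 / 178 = 492.90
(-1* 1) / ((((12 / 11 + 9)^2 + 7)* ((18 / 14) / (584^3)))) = -10543916768 / 7407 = -1423507.06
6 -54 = -48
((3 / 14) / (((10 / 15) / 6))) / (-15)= -9 / 70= -0.13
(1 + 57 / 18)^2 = 625 / 36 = 17.36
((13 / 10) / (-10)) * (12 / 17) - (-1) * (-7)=-3014 / 425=-7.09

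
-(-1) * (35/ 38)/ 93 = 35/ 3534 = 0.01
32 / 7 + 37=291 / 7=41.57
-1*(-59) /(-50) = -59 /50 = -1.18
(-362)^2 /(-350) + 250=-21772 /175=-124.41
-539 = -539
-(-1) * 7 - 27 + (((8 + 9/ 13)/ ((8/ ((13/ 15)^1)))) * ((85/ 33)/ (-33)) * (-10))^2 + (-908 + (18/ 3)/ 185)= -927.43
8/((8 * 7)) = 1/7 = 0.14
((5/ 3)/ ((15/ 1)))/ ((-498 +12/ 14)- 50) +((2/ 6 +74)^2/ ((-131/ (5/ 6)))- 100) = -915414463/ 6773355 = -135.15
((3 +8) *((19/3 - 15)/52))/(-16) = 11/96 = 0.11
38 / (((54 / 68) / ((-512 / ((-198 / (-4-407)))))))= -45313024 / 891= -50856.37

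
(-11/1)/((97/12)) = -132/97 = -1.36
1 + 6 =7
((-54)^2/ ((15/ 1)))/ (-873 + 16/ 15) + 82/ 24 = 501247/ 156948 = 3.19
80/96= 5/6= 0.83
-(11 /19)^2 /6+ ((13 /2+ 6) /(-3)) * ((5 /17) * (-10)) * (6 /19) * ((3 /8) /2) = 98647 /147288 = 0.67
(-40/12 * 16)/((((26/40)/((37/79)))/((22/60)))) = -130240/9243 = -14.09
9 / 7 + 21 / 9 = 76 / 21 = 3.62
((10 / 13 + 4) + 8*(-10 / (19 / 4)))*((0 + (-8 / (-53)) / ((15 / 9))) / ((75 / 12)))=-286272 / 1636375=-0.17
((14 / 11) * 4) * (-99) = -504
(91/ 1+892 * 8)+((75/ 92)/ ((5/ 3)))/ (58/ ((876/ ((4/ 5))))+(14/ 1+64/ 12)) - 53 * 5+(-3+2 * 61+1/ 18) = 41487542489/ 5858928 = 7081.08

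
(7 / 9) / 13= 7 / 117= 0.06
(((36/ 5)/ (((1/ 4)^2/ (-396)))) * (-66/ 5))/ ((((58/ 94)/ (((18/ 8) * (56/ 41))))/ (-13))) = -1158973111296/ 29725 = -38989843.95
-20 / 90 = -2 / 9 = -0.22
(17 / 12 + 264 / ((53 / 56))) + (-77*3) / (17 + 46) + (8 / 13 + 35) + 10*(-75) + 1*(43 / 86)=-1204899 / 2756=-437.19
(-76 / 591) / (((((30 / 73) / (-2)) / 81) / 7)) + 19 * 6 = 461814 / 985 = 468.85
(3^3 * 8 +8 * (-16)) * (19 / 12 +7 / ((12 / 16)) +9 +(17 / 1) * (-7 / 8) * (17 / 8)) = -24695 / 24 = -1028.96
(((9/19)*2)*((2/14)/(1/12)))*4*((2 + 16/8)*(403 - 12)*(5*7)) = 6756480/19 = 355604.21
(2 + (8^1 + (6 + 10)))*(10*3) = 780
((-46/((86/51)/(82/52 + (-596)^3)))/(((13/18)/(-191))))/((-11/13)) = 1805017927598.92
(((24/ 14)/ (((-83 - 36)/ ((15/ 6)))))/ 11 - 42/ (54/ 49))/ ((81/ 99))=-3143179/ 67473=-46.58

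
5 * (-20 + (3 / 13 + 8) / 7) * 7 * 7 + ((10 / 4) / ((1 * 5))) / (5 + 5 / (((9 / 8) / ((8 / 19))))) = -140892027 / 30550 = -4611.85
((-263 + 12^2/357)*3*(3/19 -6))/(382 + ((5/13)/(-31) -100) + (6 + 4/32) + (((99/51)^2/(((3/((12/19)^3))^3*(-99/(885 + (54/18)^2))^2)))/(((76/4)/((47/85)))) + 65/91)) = 15643201746995597525367240/981728550741199434663409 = 15.93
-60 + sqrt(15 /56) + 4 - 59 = -115 + sqrt(210) /28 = -114.48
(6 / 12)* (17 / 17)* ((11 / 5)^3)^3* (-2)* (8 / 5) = -18863581528 / 9765625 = -1931.63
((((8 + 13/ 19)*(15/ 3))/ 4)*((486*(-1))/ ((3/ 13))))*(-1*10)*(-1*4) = -17374500/ 19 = -914447.37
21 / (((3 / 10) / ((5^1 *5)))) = 1750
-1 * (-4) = 4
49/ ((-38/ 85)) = -4165/ 38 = -109.61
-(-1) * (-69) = -69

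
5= 5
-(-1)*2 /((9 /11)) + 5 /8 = 221 /72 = 3.07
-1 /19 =-0.05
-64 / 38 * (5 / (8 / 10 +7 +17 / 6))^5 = -2430000000000 / 62763480094381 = -0.04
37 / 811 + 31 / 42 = 26695 / 34062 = 0.78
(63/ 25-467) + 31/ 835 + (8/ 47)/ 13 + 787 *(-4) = -9215037439/ 2550925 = -3612.43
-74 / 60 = -37 / 30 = -1.23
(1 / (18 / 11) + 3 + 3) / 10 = 119 / 180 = 0.66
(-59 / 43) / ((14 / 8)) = -236 / 301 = -0.78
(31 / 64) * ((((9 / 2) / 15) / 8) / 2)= 93 / 10240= 0.01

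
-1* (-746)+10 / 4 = 1497 / 2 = 748.50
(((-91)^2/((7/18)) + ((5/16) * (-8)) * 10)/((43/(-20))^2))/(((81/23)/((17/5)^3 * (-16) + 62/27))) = -818617.40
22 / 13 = 1.69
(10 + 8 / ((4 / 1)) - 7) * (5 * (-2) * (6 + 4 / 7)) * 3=-6900 / 7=-985.71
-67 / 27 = -2.48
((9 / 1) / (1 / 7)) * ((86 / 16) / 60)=903 / 160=5.64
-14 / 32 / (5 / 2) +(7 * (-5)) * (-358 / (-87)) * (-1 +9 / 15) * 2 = 400351 / 3480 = 115.04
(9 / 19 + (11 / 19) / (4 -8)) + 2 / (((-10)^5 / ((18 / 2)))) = 312329 / 950000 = 0.33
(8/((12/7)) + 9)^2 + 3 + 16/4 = 1744/9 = 193.78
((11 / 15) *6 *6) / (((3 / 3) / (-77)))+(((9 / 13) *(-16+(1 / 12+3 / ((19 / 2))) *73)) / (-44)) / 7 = -3092990781 / 1521520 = -2032.83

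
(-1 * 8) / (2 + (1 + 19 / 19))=-2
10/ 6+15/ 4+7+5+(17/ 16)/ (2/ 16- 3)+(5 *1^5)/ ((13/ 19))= 87385/ 3588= 24.35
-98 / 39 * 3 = -98 / 13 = -7.54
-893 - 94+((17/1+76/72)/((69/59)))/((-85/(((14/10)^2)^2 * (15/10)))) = -1738468067/1759500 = -988.05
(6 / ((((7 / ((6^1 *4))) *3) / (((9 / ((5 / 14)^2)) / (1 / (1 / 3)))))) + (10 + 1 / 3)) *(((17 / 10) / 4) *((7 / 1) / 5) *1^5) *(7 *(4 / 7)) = 1531649 / 3750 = 408.44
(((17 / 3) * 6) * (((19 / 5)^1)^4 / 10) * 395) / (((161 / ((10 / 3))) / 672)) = 11201350592 / 2875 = 3896121.95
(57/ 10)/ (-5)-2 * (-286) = 28543/ 50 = 570.86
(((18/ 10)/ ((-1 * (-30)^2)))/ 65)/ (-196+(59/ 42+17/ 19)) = 399/ 2511811250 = 0.00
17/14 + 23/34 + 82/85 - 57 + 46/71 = -2259966/42245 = -53.50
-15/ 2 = -7.50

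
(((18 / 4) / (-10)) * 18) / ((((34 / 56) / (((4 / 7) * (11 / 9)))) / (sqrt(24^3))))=-38016 * sqrt(6) / 85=-1095.53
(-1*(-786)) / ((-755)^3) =-0.00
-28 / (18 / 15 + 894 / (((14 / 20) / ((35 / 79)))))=-5530 / 111987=-0.05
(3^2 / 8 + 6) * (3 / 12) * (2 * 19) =1083 / 16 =67.69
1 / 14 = 0.07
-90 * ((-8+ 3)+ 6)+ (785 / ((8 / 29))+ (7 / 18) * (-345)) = 62915 / 24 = 2621.46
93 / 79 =1.18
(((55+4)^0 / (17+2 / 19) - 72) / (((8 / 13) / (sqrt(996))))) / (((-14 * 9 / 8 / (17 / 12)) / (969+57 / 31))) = 332290772 * sqrt(249) / 16275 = 322178.80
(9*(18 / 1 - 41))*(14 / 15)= -966 / 5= -193.20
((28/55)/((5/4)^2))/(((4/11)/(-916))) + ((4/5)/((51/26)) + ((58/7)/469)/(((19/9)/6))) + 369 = -179452198309/397653375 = -451.28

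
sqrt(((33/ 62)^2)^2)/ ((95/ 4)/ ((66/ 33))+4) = 2178/ 122047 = 0.02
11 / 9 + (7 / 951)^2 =1.22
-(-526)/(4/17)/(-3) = -4471/6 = -745.17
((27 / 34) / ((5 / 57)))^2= 2368521 / 28900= 81.96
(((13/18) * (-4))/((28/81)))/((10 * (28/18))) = -1053/1960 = -0.54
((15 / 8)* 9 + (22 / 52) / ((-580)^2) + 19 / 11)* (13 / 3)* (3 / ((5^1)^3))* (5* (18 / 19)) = 9.16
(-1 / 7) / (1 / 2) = -2 / 7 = -0.29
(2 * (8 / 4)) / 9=4 / 9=0.44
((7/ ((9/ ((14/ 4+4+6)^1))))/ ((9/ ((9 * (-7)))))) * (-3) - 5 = 431/ 2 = 215.50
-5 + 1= -4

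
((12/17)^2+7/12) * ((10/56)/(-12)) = -0.02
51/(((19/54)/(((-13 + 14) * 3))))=8262/19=434.84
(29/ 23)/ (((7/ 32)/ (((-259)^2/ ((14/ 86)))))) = 54628576/ 23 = 2375155.48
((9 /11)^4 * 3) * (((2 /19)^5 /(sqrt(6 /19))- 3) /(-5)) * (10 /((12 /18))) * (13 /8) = 2302911 /117128- 511758 * sqrt(114) /36252565459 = 19.66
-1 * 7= -7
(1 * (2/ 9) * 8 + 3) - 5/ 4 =127/ 36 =3.53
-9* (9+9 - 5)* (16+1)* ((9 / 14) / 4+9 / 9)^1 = -129285 / 56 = -2308.66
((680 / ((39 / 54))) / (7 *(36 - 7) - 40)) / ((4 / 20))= 61200 / 2119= 28.88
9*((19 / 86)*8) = 684 / 43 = 15.91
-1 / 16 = -0.06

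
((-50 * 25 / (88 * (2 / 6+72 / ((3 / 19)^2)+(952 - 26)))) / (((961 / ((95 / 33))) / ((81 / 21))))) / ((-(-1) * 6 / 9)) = -4809375 / 74513795048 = -0.00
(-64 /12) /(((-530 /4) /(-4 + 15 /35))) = -160 /1113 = -0.14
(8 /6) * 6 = 8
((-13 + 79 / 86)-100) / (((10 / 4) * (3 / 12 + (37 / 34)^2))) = -5571342 / 178235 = -31.26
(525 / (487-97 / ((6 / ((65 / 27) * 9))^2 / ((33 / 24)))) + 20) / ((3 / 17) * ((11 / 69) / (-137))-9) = -1702215164770 / 782415819947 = -2.18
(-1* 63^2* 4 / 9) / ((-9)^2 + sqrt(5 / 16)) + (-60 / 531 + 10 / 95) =-7691031518 / 353017473 + 7056* sqrt(5) / 104971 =-21.64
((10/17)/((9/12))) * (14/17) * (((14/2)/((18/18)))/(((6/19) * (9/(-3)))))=-37240/7803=-4.77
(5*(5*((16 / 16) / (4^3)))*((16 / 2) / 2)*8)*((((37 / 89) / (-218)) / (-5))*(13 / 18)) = 2405 / 698472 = 0.00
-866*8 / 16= -433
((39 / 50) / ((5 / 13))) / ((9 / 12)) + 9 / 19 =3.18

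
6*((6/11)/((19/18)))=648/209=3.10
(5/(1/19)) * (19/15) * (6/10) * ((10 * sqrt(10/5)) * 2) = 1444 * sqrt(2) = 2042.12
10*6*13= 780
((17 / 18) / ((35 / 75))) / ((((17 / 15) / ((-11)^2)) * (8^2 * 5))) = 605 / 896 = 0.68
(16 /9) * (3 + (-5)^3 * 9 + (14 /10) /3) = -269168 /135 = -1993.84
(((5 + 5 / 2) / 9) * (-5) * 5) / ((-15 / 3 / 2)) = 8.33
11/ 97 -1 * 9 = -862/ 97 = -8.89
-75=-75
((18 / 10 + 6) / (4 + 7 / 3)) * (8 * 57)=2808 / 5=561.60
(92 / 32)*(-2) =-23 / 4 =-5.75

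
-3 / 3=-1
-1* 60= -60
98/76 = 49/38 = 1.29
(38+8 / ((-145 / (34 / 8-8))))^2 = 1227664 / 841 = 1459.77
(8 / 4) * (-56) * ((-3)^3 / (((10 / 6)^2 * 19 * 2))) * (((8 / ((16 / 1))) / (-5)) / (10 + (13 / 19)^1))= -972 / 3625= -0.27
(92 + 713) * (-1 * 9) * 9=-65205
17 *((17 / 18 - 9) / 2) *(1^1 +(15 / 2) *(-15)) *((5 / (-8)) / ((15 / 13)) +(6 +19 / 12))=92898455 / 1728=53760.68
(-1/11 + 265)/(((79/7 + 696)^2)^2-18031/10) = 69965140/66094357830111369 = 0.00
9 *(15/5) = 27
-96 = -96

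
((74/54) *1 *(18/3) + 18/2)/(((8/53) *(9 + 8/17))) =139655/11592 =12.05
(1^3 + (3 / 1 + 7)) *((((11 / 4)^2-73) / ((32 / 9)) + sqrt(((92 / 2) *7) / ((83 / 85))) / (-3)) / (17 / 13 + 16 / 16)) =-449163 / 5120-143 *sqrt(2271710) / 7470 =-116.58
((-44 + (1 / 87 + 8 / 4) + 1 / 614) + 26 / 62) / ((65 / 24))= -15.35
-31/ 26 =-1.19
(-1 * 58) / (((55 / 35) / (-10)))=4060 / 11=369.09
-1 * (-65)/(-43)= -65/43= -1.51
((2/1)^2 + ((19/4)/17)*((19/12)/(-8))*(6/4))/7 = 17047/30464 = 0.56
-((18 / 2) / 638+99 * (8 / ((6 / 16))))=-1347465 / 638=-2112.01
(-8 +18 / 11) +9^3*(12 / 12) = 7949 / 11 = 722.64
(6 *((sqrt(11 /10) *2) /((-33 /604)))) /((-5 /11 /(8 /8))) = 1208 *sqrt(110) /25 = 506.78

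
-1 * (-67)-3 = 64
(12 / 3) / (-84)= -0.05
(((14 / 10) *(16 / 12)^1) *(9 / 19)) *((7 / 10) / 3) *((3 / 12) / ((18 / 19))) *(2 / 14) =7 / 900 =0.01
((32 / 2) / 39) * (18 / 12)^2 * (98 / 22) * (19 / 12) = 931 / 143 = 6.51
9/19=0.47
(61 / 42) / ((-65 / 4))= -122 / 1365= -0.09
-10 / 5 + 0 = -2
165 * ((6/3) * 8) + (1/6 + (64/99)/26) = 6795853/2574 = 2640.19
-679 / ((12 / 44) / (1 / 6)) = -414.94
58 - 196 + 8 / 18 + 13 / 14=-17215 / 126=-136.63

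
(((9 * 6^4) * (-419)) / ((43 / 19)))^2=8622441763266816 / 1849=4663300034216.77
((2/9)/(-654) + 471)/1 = 1386152/2943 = 471.00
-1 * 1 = -1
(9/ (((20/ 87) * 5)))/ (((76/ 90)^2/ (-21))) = -230.59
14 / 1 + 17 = 31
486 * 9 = 4374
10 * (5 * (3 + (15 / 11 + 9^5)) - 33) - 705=32467965 / 11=2951633.18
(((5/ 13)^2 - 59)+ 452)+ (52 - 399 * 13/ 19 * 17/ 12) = 39477/ 676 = 58.40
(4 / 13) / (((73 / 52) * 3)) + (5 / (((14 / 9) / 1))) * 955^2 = 8988006599 / 3066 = 2931509.00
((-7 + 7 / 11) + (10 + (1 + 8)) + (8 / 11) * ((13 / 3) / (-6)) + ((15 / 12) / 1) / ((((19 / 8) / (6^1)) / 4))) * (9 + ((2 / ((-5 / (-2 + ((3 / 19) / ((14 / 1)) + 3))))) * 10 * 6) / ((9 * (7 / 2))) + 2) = 120883901 / 477603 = 253.11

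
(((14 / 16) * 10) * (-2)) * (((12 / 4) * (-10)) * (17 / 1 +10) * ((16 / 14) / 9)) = 1800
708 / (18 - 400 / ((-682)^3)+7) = 28073489268 / 991295575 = 28.32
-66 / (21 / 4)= -88 / 7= -12.57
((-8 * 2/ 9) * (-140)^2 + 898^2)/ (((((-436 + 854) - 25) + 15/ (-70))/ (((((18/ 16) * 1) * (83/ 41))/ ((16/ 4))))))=1008621229/ 901836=1118.41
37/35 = 1.06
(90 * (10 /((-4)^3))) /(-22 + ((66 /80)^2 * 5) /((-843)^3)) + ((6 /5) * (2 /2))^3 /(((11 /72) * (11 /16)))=11012367180574692 /644340710806375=17.09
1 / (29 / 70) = 70 / 29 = 2.41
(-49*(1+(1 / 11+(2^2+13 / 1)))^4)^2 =5904957433919037280801 / 214358881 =27547062227475.60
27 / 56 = 0.48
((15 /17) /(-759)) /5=-1 /4301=-0.00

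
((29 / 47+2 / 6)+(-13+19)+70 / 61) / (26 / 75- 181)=-1741250 / 38844983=-0.04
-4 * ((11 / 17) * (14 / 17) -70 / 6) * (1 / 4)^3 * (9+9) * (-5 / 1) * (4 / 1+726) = -52850175 / 1156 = -45718.14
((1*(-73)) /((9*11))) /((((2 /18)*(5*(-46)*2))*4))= 73 /20240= 0.00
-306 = -306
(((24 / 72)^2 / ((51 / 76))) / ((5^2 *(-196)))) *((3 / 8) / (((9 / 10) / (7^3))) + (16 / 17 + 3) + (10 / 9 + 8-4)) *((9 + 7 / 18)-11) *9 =10249151 / 137644920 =0.07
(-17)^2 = 289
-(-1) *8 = 8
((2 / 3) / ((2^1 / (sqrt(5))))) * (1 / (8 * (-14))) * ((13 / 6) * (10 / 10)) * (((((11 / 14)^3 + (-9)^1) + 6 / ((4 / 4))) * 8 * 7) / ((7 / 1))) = 89713 * sqrt(5) / 691488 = 0.29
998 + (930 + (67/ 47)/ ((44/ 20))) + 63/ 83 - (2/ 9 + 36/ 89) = 66295478662/ 34371711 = 1928.78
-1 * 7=-7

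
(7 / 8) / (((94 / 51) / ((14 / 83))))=2499 / 31208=0.08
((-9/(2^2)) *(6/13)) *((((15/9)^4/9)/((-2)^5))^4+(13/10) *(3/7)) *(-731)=4221457453155274643377/9981312541371924480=422.94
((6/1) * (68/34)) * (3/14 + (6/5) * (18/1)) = 9162/35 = 261.77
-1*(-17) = 17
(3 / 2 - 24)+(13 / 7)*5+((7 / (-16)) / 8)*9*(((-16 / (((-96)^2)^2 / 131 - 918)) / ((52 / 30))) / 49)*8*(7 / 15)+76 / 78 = -6997711075 / 571711868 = -12.24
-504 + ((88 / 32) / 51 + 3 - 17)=-105661 / 204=-517.95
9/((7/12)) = 108/7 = 15.43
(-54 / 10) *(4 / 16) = -27 / 20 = -1.35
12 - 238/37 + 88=3462/37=93.57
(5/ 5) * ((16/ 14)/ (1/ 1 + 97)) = 0.01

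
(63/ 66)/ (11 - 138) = -21/ 2794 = -0.01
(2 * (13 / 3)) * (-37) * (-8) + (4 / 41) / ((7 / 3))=2208788 / 861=2565.38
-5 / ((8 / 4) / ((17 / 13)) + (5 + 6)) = -85 / 213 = -0.40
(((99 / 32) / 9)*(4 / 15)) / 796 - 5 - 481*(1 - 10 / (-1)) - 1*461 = -549908629 / 95520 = -5757.00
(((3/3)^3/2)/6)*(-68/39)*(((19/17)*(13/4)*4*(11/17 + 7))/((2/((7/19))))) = -2.97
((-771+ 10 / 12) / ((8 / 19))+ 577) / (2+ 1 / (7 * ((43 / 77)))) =-2584429 / 4656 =-555.07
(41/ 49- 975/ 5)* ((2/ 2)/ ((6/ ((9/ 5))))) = -14271/ 245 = -58.25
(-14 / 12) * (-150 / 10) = 35 / 2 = 17.50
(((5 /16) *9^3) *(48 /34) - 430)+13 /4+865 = 51671 /68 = 759.87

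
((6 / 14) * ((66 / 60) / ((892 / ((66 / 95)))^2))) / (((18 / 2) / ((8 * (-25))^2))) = 159720 / 125665183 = 0.00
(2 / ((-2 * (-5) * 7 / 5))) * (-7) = -1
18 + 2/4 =37/2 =18.50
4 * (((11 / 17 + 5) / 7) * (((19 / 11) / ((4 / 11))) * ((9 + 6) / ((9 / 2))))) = 51.09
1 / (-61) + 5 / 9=296 / 549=0.54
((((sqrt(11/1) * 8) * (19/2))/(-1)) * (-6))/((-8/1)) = -57 * sqrt(11) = -189.05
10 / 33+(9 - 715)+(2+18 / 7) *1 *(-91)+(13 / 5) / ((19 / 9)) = -3512659 / 3135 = -1120.47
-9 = -9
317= 317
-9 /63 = -1 /7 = -0.14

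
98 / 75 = 1.31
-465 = -465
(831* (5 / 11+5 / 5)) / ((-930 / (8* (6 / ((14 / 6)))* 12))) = -3829248 / 11935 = -320.84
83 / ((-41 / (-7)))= 581 / 41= 14.17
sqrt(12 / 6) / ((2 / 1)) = sqrt(2) / 2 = 0.71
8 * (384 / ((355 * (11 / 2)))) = 6144 / 3905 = 1.57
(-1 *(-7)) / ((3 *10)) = 0.23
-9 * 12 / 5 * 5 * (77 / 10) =-4158 / 5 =-831.60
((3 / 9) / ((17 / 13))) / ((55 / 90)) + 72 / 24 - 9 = -1044 / 187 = -5.58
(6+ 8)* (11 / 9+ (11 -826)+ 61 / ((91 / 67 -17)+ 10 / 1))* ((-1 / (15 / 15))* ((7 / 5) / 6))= 436373 / 162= 2693.66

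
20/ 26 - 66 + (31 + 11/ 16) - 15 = -10097/ 208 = -48.54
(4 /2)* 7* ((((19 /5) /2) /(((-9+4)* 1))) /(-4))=133 /100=1.33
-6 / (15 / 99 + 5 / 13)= -1287 / 115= -11.19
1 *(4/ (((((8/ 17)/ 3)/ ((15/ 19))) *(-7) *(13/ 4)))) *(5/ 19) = -7650/ 32851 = -0.23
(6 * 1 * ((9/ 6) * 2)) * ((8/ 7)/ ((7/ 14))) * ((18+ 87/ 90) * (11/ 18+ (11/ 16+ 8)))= 761891/ 105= 7256.10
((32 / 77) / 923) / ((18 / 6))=32 / 213213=0.00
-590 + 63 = -527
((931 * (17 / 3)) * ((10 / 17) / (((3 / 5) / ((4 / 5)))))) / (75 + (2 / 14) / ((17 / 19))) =553945 / 10062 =55.05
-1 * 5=-5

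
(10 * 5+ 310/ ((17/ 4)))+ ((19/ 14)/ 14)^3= 15736846843/ 128002112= 122.94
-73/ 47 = -1.55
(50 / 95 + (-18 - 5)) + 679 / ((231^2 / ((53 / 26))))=-84532867 / 3765762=-22.45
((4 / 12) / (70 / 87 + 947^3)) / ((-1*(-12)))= 29 / 886646361252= 0.00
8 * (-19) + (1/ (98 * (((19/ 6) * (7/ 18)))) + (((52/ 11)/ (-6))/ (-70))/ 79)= -151.99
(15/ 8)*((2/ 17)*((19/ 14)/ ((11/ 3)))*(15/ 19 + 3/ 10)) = 0.09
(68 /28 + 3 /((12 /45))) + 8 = 607 /28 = 21.68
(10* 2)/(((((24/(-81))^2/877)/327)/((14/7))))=1045309455/8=130663681.88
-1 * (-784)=784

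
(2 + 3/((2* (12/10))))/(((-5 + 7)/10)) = 65/4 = 16.25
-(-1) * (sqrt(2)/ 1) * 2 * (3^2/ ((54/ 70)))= 70 * sqrt(2)/ 3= 33.00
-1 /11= -0.09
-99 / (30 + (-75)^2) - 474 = -893523 / 1885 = -474.02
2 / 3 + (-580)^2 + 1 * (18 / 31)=31285316 / 93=336401.25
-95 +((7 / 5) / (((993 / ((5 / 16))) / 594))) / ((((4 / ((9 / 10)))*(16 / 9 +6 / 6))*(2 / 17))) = -502165739 / 5296000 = -94.82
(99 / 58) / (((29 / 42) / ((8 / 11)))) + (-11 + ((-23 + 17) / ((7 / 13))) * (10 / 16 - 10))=95.26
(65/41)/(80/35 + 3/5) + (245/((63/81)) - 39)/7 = 1158841/28987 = 39.98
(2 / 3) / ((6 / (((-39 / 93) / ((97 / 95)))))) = -0.05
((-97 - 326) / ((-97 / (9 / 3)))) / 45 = 141 / 485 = 0.29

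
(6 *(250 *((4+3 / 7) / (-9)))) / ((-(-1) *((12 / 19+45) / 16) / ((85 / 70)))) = -2356000 / 7497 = -314.26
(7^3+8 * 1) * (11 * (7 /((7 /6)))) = 23166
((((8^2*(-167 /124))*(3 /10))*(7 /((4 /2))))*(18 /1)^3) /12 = -6817608 /155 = -43984.57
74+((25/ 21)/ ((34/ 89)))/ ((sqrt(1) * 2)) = 107897/ 1428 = 75.56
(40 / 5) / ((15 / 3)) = 8 / 5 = 1.60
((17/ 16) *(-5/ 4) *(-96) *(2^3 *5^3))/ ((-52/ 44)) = -1402500/ 13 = -107884.62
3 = 3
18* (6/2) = 54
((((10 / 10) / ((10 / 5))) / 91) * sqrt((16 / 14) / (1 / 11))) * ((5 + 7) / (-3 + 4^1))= 12 * sqrt(154) / 637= 0.23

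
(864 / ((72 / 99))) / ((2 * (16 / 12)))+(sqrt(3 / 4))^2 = 1785 / 4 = 446.25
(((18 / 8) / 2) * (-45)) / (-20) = 81 / 32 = 2.53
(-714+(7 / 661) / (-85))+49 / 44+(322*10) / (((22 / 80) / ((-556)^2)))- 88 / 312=348987879652601543 / 96413460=3619700814.10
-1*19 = -19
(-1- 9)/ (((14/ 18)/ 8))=-102.86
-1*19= -19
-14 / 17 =-0.82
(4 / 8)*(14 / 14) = 1 / 2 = 0.50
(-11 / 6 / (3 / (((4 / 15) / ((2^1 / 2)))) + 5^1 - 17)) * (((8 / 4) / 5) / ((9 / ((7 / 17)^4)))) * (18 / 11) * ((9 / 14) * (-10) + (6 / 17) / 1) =-0.03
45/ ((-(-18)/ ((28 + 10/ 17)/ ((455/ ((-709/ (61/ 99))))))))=-17056413/ 94367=-180.75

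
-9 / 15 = -3 / 5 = -0.60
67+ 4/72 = 1207/18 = 67.06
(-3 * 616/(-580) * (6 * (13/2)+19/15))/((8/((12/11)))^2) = 19026/7975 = 2.39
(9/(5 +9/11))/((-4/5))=-1.93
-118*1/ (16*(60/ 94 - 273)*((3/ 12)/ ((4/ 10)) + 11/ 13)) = 36049/ 1958553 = 0.02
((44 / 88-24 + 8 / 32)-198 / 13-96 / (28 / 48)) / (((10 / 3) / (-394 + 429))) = -221733 / 104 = -2132.05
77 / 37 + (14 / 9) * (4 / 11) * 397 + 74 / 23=19365823 / 84249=229.86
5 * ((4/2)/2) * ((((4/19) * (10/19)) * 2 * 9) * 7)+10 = 28810/361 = 79.81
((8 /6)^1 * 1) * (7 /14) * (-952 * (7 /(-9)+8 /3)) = -32368 /27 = -1198.81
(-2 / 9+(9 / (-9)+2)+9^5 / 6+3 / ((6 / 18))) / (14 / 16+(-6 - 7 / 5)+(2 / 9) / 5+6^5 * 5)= 3546460 / 13994467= 0.25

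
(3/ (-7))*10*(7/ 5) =-6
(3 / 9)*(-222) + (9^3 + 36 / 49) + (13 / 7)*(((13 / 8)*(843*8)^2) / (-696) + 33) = -279213703 / 1421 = -196490.99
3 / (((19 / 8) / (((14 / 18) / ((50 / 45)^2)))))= 378 / 475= 0.80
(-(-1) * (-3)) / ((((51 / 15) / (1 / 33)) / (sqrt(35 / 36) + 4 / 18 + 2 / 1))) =-100 / 1683 - 5 * sqrt(35) / 1122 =-0.09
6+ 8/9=6.89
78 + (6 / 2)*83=327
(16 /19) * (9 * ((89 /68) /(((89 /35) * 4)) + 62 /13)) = 155871 /4199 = 37.12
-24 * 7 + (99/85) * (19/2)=-26679/170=-156.94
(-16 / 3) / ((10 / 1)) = -8 / 15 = -0.53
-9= -9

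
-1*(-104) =104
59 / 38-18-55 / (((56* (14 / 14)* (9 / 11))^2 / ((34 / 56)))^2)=-15808415844375205 / 961151414501376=-16.45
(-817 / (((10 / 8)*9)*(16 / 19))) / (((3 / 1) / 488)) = -14028.19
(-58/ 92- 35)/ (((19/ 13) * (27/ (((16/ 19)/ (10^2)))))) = -42614/ 5604525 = -0.01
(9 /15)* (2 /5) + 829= 20731 /25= 829.24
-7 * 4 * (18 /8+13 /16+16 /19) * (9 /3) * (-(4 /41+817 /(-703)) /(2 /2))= -2118795 /6068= -349.18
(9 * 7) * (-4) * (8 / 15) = -672 / 5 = -134.40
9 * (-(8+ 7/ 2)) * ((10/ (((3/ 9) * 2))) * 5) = -15525/ 2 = -7762.50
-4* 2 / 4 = -2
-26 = -26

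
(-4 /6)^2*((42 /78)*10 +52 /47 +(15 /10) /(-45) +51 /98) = 12534992 /4041765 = 3.10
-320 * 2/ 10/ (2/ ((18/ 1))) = -576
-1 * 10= -10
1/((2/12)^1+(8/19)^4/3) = 5.65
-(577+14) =-591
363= 363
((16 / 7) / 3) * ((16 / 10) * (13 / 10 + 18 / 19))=3904 / 1425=2.74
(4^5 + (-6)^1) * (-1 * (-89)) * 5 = 453010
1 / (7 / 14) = 2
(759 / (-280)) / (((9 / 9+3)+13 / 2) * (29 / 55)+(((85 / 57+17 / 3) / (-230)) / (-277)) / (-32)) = -1010638101 / 2064126239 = -0.49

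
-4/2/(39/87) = -58/13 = -4.46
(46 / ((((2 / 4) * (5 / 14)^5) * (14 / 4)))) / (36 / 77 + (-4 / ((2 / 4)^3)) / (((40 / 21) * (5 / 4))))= -272138944 / 780375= -348.73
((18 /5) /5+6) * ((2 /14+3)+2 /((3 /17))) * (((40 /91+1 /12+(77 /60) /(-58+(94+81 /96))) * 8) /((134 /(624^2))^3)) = 367139396847793027940352 /34474958875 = 10649451335938.48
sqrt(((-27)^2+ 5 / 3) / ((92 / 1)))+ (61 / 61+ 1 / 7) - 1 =2.96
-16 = -16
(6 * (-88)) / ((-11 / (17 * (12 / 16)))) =612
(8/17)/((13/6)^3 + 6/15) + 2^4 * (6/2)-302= -49289966/194089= -253.96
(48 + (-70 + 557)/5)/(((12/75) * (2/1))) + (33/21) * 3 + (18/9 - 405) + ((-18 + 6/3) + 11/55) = 11281/280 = 40.29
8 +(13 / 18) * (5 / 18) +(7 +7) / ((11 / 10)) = 74587 / 3564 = 20.93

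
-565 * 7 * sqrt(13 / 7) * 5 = -2825 * sqrt(91) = -26948.78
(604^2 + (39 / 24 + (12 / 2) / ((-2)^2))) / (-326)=-2918553 / 2608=-1119.08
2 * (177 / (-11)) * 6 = -2124 / 11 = -193.09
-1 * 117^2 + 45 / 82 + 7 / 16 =-8979337 / 656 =-13688.01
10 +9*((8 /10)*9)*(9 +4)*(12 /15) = 17098 /25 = 683.92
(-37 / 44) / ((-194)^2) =-37 / 1655984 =-0.00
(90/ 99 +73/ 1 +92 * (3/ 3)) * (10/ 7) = 18250/ 77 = 237.01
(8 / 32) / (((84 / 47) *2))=47 / 672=0.07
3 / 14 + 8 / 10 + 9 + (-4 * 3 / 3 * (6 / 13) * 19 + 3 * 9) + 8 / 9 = 23147 / 8190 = 2.83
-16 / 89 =-0.18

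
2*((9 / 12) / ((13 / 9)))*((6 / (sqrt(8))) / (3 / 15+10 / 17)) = 6885*sqrt(2) / 3484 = 2.79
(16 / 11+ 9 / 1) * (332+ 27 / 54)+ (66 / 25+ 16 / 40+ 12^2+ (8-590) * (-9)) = 8861.18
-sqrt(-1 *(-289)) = -17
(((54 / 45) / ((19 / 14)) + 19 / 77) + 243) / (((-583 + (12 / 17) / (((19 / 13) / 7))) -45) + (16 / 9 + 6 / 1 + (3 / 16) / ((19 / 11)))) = -4371682464 / 11043909415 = -0.40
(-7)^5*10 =-168070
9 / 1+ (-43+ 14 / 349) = -33.96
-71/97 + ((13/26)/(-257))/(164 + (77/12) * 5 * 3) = -18995321/25951089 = -0.73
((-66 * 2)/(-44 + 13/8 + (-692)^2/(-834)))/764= 110088/392852429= 0.00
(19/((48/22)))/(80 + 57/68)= 3553/32982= 0.11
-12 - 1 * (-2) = -10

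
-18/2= -9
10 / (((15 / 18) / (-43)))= -516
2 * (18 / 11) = 36 / 11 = 3.27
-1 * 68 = -68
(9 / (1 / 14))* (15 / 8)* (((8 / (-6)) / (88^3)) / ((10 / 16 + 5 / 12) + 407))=-135 / 119172416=-0.00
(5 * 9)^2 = 2025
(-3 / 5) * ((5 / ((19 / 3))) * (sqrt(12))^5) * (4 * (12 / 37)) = -124416 * sqrt(3) / 703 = -306.54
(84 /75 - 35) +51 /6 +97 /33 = -37027 /1650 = -22.44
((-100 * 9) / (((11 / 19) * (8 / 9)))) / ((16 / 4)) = -38475 / 88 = -437.22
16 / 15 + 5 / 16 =1.38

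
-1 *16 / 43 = -16 / 43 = -0.37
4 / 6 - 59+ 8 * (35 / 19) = -2485 / 57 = -43.60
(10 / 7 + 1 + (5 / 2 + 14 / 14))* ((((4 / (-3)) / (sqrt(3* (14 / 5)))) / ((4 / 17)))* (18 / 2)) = -1411* sqrt(210) / 196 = -104.32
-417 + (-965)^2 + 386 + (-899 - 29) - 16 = 930250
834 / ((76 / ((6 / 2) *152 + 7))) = 193071 / 38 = 5080.82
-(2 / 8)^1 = -1 / 4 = -0.25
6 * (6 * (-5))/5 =-36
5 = 5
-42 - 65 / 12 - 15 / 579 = -109877 / 2316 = -47.44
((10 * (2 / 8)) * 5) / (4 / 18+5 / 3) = 225 / 34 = 6.62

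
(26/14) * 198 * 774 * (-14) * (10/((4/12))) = -119536560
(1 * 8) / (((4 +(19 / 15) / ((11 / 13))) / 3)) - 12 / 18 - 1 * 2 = 4624 / 2721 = 1.70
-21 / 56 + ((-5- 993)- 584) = -12659 / 8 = -1582.38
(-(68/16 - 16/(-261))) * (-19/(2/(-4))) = -85519/522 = -163.83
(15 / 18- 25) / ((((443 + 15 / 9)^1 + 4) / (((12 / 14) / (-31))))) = 435 / 292082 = 0.00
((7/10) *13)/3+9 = 361/30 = 12.03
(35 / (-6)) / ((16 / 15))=-175 / 32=-5.47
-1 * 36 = -36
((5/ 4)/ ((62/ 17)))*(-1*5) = -425/ 248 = -1.71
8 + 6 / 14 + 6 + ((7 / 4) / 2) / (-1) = 759 / 56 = 13.55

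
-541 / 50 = -10.82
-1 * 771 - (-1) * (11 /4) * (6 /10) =-15387 /20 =-769.35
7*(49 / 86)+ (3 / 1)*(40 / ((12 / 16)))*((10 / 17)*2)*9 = 2482631 / 1462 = 1698.11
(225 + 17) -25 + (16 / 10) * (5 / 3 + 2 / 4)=3307 / 15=220.47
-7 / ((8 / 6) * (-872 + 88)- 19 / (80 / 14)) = 120 / 17977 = 0.01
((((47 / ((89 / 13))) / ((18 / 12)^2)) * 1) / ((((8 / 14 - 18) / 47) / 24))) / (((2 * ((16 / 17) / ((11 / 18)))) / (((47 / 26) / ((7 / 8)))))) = -19414901 / 146583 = -132.45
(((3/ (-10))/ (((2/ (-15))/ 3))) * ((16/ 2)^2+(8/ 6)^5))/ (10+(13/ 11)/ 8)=364672/ 8037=45.37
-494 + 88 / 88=-493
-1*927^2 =-859329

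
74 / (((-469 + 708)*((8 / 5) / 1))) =185 / 956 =0.19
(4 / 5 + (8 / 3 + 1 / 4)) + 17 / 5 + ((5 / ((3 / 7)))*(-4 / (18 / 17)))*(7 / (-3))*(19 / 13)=3315277 / 21060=157.42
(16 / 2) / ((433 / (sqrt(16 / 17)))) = 32 * sqrt(17) / 7361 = 0.02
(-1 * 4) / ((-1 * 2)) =2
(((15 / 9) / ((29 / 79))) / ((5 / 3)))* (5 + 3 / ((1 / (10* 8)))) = 19355 / 29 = 667.41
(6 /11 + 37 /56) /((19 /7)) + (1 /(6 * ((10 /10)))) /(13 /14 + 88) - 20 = -122111591 /6244920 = -19.55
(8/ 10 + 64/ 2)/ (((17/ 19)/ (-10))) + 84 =-282.59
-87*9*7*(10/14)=-3915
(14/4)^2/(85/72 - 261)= -882/18707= -0.05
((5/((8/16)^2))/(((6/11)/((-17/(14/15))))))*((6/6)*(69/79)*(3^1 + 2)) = -1612875/553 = -2916.59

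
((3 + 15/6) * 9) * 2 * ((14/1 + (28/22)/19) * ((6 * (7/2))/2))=277830/19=14622.63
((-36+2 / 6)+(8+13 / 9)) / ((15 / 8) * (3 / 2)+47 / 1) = -3776 / 7173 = -0.53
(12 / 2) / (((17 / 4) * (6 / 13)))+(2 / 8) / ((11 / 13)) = 2509 / 748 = 3.35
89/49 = 1.82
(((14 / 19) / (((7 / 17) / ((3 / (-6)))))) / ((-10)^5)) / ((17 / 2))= 1 / 950000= 0.00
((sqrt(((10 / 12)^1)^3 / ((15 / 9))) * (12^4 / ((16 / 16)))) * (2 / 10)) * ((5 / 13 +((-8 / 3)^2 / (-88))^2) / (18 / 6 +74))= 3189568 * sqrt(2) / 363363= 12.41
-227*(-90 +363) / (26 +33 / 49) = -3036579 / 1307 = -2323.32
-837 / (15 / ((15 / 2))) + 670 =503 / 2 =251.50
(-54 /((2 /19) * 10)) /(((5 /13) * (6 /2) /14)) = -15561 /25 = -622.44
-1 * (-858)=858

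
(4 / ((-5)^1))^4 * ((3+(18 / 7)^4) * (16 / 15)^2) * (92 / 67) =225454063616 / 7540640625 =29.90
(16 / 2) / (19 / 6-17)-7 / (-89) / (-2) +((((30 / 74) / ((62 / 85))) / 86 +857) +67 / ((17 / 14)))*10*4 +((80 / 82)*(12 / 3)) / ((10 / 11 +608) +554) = 29630967501842438665 / 812103177988362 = 36486.70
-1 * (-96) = 96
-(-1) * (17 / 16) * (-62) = -527 / 8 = -65.88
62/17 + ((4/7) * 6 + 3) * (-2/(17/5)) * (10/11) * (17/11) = -1.67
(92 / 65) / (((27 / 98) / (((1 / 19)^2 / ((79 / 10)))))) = 18032 / 10010169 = 0.00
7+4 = 11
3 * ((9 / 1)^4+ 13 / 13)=19686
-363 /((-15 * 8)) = 121 /40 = 3.02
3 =3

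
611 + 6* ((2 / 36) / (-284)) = 520571 / 852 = 611.00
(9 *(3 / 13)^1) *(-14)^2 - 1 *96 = 4044 / 13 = 311.08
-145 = -145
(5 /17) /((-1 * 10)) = -1 /34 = -0.03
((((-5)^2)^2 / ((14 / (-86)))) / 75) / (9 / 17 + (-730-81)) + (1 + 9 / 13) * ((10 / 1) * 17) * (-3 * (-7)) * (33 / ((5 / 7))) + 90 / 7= 1049925419579 / 3761394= 279132.00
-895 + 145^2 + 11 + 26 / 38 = 382692 / 19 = 20141.68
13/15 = 0.87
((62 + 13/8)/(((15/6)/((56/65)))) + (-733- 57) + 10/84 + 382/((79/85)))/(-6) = 384908557/6470100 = 59.49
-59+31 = -28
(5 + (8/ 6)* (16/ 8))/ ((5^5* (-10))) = -23/ 93750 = -0.00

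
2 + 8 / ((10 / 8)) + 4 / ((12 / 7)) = 161 / 15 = 10.73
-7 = -7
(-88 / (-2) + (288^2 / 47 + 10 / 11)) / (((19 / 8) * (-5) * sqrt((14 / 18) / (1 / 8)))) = -5613612 * sqrt(14) / 343805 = -61.09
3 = 3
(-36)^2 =1296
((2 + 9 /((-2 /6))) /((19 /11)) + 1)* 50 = -12800 /19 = -673.68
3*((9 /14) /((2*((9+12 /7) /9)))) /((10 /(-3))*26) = -243 /26000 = -0.01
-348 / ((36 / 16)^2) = -1856 / 27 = -68.74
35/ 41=0.85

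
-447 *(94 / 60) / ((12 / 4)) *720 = -168072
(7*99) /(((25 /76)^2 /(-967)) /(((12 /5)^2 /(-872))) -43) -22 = -23534680862 /617341469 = -38.12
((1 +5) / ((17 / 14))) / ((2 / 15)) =630 / 17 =37.06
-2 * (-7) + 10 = 24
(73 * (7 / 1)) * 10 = 5110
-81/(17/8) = -648/17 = -38.12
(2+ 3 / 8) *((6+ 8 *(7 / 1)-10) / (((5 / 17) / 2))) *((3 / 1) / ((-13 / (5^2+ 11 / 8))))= -204459 / 40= -5111.48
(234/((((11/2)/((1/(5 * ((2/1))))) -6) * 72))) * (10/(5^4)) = 13/12250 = 0.00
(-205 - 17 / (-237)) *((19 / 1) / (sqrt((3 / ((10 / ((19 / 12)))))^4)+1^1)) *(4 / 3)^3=-94493900800 / 12548439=-7530.33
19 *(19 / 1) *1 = 361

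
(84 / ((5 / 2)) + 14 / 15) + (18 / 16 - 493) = -54881 / 120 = -457.34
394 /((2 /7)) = 1379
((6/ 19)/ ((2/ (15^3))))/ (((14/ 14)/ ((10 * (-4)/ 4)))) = -101250/ 19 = -5328.95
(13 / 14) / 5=13 / 70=0.19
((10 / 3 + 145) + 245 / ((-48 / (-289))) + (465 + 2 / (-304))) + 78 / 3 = 642787 / 304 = 2114.43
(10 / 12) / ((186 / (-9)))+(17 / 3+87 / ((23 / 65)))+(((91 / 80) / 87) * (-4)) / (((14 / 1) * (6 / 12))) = 251.49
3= 3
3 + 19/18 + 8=217/18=12.06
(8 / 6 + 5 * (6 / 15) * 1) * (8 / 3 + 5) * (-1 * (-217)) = 49910 / 9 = 5545.56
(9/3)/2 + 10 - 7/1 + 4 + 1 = 19/2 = 9.50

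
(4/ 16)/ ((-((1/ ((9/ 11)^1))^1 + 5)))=-9/ 224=-0.04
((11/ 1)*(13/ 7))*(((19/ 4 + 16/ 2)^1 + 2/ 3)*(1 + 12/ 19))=101959/ 228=447.19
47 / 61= 0.77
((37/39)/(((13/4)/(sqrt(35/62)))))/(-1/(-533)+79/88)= 266992 * sqrt(2170)/51013755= 0.24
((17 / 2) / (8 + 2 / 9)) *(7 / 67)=1071 / 9916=0.11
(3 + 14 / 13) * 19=1007 / 13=77.46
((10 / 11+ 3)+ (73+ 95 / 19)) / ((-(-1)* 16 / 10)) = 4505 / 88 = 51.19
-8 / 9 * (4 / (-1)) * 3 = 32 / 3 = 10.67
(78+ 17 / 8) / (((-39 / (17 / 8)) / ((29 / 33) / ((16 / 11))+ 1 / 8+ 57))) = -30195587 / 119808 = -252.03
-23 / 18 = -1.28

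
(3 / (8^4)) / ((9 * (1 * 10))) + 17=2088961 / 122880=17.00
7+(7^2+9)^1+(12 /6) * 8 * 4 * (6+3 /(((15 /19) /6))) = 1908.20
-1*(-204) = 204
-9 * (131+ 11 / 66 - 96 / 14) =-15663 / 14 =-1118.79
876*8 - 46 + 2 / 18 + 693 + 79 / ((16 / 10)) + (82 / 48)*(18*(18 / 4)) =282343 / 36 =7842.86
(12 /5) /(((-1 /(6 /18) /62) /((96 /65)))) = -23808 /325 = -73.26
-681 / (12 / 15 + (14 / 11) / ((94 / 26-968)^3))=-10543690253502945 / 12386126560706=-851.25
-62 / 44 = -31 / 22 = -1.41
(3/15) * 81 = 81/5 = 16.20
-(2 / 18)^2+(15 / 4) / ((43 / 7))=8333 / 13932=0.60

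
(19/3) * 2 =38/3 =12.67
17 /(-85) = -1 /5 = -0.20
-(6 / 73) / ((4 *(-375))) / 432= 1 / 7884000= 0.00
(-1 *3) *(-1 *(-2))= -6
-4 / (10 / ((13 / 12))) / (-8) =13 / 240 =0.05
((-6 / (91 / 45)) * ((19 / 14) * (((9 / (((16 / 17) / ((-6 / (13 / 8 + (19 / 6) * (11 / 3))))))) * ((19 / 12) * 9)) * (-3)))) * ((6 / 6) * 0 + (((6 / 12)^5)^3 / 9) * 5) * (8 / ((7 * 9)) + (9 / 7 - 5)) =12638691225 / 278490447872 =0.05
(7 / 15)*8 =56 / 15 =3.73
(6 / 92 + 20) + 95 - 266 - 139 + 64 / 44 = -145971 / 506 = -288.48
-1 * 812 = -812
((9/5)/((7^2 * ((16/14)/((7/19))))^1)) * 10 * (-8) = -18/19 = -0.95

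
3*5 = 15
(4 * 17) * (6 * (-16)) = -6528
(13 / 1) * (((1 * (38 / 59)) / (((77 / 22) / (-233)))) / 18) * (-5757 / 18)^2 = -211935068111 / 66906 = -3167654.14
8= 8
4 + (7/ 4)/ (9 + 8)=279/ 68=4.10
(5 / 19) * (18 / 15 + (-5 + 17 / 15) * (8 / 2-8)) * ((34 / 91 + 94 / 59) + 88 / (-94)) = 4.52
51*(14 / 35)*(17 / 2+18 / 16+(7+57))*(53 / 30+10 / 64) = 9241999 / 3200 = 2888.12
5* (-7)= -35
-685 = -685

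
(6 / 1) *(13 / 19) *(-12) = -936 / 19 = -49.26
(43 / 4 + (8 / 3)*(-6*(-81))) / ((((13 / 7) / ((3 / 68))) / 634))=34796139 / 1768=19681.07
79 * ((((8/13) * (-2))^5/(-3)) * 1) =82837504/1113879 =74.37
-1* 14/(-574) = 1/41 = 0.02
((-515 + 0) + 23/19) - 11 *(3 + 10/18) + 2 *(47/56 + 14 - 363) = -5981275/4788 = -1249.22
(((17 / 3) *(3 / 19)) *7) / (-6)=-119 / 114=-1.04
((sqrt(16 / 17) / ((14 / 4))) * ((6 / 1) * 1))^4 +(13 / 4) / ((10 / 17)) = 365686109 / 27755560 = 13.18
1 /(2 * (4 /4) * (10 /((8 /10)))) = 1 /25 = 0.04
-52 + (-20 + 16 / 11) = -776 / 11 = -70.55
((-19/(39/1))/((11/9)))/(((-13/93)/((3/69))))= 0.12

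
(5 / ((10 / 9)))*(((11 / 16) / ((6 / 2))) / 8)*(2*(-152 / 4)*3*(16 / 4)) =-1881 / 16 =-117.56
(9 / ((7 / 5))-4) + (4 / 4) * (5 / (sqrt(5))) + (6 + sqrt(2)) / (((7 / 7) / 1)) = sqrt(2) + sqrt(5) + 59 / 7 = 12.08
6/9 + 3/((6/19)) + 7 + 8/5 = 563/30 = 18.77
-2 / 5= -0.40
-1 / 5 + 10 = 49 / 5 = 9.80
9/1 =9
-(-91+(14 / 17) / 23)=35567 / 391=90.96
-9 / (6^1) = -3 / 2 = -1.50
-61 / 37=-1.65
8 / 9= 0.89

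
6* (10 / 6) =10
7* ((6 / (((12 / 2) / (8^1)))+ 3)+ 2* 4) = 133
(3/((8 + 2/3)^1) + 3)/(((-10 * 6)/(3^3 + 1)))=-1.56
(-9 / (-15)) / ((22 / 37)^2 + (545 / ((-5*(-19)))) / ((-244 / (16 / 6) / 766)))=-14280039 / 1134618520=-0.01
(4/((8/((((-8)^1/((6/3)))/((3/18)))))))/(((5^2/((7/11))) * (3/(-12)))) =336/275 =1.22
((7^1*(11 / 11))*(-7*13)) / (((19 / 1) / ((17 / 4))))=-10829 / 76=-142.49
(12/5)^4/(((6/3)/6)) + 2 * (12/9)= 191624/1875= 102.20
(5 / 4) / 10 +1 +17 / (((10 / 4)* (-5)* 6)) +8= 5339 / 600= 8.90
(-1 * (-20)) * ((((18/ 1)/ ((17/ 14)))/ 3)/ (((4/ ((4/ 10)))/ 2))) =336/ 17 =19.76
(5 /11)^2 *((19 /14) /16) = 475 /27104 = 0.02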